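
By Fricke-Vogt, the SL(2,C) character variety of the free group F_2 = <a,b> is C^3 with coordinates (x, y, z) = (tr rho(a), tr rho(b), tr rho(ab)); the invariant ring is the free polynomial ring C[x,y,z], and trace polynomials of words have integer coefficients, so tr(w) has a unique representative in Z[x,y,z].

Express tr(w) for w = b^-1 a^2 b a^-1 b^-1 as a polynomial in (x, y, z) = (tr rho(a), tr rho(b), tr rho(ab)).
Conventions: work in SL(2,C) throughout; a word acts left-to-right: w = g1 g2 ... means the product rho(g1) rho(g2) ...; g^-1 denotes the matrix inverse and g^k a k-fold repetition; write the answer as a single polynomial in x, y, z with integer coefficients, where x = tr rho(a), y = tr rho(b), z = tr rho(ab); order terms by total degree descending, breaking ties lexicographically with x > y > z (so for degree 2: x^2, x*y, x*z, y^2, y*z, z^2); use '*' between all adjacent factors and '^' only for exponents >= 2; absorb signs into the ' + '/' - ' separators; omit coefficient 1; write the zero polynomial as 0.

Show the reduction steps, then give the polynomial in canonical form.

so trace(a^2) = trace(a) trace(a) - trace(1) = x^2 - 2
trace(a b a) = trace(a) trace(b a) - trace(b) = x*z - y
trace(a^2 b a) = trace(a) trace(a b a) - trace(a b) = x^2*z - x*y - z
reduce: trace(b a b a) = trace(a b) trace(a b) - trace(1)   [split at repeated a] = z^2 - 2
so trace(b a b) = trace(b) trace(a b) - trace(a) = y*z - x
so trace(a^2 b a b) = trace(a) trace(b a b a) - trace(b a b) = x*z^2 - y*z - x
so trace(b^-1 a^2 b a) = trace(a^2 b a) trace(b) - trace(a^2 b a b) = x^2*y*z - x*y^2 - x*z^2 + x
so trace(b^-1 a^2 b a^-1) = trace(b^-1 a^2 b) trace(a) - trace(b^-1 a^2 b a) = -x^2*y*z + x^3 + x*y^2 + x*z^2 - 3*x
so trace(b^-1 a^2 b a^-1 b^-1) = trace(b^-1 a^2 b a^-1) trace(b) - trace(b^-1 a^2 b a^-1 b) = -x^2*y^2*z + x^3*y + x*y^3 + x*y*z^2 - 3*x*y - z

-x^2*y^2*z + x^3*y + x*y^3 + x*y*z^2 - 3*x*y - z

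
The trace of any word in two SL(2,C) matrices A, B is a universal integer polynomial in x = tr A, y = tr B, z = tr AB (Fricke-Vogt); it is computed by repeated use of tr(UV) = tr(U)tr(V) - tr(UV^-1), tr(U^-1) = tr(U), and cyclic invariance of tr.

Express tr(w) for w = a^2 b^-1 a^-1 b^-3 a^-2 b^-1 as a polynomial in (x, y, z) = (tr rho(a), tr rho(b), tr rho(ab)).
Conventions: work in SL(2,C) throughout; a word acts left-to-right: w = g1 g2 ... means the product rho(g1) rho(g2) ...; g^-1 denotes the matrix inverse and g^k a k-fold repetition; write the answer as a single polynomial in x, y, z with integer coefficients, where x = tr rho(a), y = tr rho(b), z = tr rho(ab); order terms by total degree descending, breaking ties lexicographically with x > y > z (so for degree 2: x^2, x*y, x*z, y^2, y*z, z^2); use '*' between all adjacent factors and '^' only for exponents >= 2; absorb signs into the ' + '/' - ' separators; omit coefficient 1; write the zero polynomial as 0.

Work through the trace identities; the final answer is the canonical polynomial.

x^3*y^3*z^2 - 2*x^4*y^2*z - x^2*y^4*z - x^2*y^2*z^3 + x^5*y + x^3*y^3 + x^4*z + 6*x^2*y^2*z + x^2*z^3 + y^4*z - 5*x^3*y - 2*x*y^3 - x*y*z^2 - 4*x^2*z - 3*y^2*z + 6*x*y + z

tr(b^-1) = tr(b) = y
tr(b^-2) = tr(b^-1)*tr(b) - tr(1)   [inverse elimination on b] = y^2 - 2
tr(b^-3) = tr(b^-2)*tr(b) - tr(b^-1)   [inverse elimination on b] = y^3 - 3*y
tr(b^-4) = tr(b^-3)*tr(b) - tr(b^-2)   [inverse elimination on b] = y^4 - 4*y^2 + 2
tr(a b^-1) = tr(a)*tr(b) - tr(a b)   [inverse elimination on b] = x*y - z
tr(b^-2 a) = tr(a b^-1)*tr(b) - tr(a)   [inverse elimination on b] = x*y^2 - y*z - x
tr(b^-3 a) = tr(b^-2 a)*tr(b) - tr(b^-2 a b)   [inverse elimination on b] = x*y^3 - y^2*z - 2*x*y + z
tr(b^-4 a) = tr(b^-3 a)*tr(b) - tr(b^-3 a b)   [inverse elimination on b] = x*y^4 - y^3*z - 3*x*y^2 + 2*y*z + x
tr(b^-1 a^-1 b^-3) = tr(b^-4)*tr(a) - tr(b^-4 a)   [inverse elimination on a] = y^3*z - x*y^2 - 2*y*z + x
tr(a b a) = tr(a)*tr(b a) - tr(b)   [square of a] = x*z - y
tr(a b a b) = tr(a b)*tr(a b) - tr(1)   [split at a repeated a] = z^2 - 2
tr(b a b^-1 a) = tr(a b a)*tr(b) - tr(a b a b)   [inverse elimination on b] = x*y*z - y^2 - z^2 + 2
tr(b^-1 a^-1 b a) = tr(b a b^-1)*tr(a) - tr(b a b^-1 a)   [inverse elimination on a] = -x*y*z + x^2 + y^2 + z^2 - 2
tr(b^-2 a^-1 b a) = tr(b^-1 a^-1 b a)*tr(b) - tr(b^-1 a^-1 b a b)   [inverse elimination on b] = -x*y^2*z + x^2*y + y^3 + y*z^2 - 3*y
tr(b^2 a) = tr(b)*tr(a b) - tr(a)   [square of b] = y*z - x
tr(b a^2 b) = tr(a)*tr(b^2 a) - tr(b^2)   [square of a] = x*y*z - x^2 - y^2 + 2
tr(b a^2 b a) = tr(a)*tr(b a b a) - tr(b a b)   [square of a] = x*z^2 - y*z - x
tr(a^-1 b a^2 b) = tr(b a^2 b)*tr(a) - tr(b a^2 b a)   [inverse elimination on a] = x^2*y*z - x^3 - x*y^2 - x*z^2 + y*z + 3*x
tr(b^-1 a^-1 b a^2) = tr(a^-1 b a^2)*tr(b) - tr(a^-1 b a^2 b)   [inverse elimination on b] = -x^2*y*z + x^3 + x*y^2 + x*z^2 - 3*x
tr(a^2 b a) = tr(a)*tr(a b a) - tr(a b)   [square of a] = x^2*z - x*y - z
tr(a^2 b a b^-1) = tr(a^2 b a)*tr(b) - tr(a^2 b a b)   [inverse elimination on b] = x^2*y*z - x*y^2 - x*z^2 + x
tr(a b a^2 b a) = tr(a)*tr(b a^2 b a) - tr(b a^2 b)   [square of a] = x^2*z^2 - 2*x*y*z + y^2 - 2
tr(b a b a b a) = tr(a b a b)*tr(a b) - tr(b a)   [split at a repeated a] = z^3 - 3*z
tr(b a b a b) = tr(b)*tr(a b a b) - tr(a b a)   [square of b] = y*z^2 - x*z - y
tr(a b a^2 b a b) = tr(a)*tr(b a b a b a) - tr(b a b a b)   [square of a] = x*z^3 - y*z^2 - 2*x*z + y
tr(a b a^2 b a b^-1) = tr(a b a^2 b a)*tr(b) - tr(a b a^2 b a b)   [inverse elimination on b] = x^2*y*z^2 - 2*x*y^2*z - x*z^3 + y^3 + y*z^2 + 2*x*z - 3*y
tr(b a^2 b a b^-2 a) = tr(a b a^2 b a b^-1)*tr(b) - tr(a b a^2 b a)   [inverse elimination on b] = x^2*y^2*z^2 - 2*x*y^3*z - x*y*z^3 - x^2*z^2 + y^4 + y^2*z^2 + 4*x*y*z - 4*y^2 + 2
tr(b^-2 a^-1 b a^2 b a) = tr(b a^2 b a b^-2)*tr(a) - tr(b a^2 b a b^-2 a)   [inverse elimination on a] = -x^2*y^2*z^2 + x^3*y*z + 2*x*y^3*z + x*y*z^3 - x^2*y^2 - y^4 - y^2*z^2 - 4*x*y*z + x^2 + 4*y^2 - 2
tr(a^-1 b^-2 a^-1 b a^2 b) = tr(b^-2 a^-1 b a^2 b)*tr(a) - tr(b^-2 a^-1 b a^2 b a)   [inverse elimination on a] = x^2*y^2*z^2 - 2*x^3*y*z - 2*x*y^3*z - x*y*z^3 + x^4 + 2*x^2*y^2 + x^2*z^2 + y^4 + y^2*z^2 + 4*x*y*z - 4*x^2 - 4*y^2 + 2
tr(b^-2 a^-1 b a^2 b^-1 a^-1) = tr(a^-1 b^-2 a^-1 b a^2)*tr(b) - tr(a^-1 b^-2 a^-1 b a^2 b)   [inverse elimination on b] = -x^2*y^2*z^2 + 2*x^3*y*z + x*y^3*z + x*y*z^3 - x^4 - x^2*y^2 - x^2*z^2 - 4*x*y*z + 4*x^2 + y^2 - 2
tr(b^2 a b) = tr(b)*tr(b a b) - tr(b a)   [square of b] = y^2*z - x*y - z
tr(b a b a^2 b) = tr(a)*tr(b^2 a b a) - tr(b^2 a b)   [square of a] = x*y*z^2 - x^2*z - y^2*z + z
tr(a b a^2 b a^-1 b) = tr(b a b a^2 b)*tr(a) - tr(b a b a^2 b a)   [inverse elimination on a] = x^2*y*z^2 - x^3*z - x*y^2*z - x*z^3 + y*z^2 + 3*x*z - y
tr(a^-1 b^-1 a b a^2 b) = tr(a b a^2 b a^-1)*tr(b) - tr(a b a^2 b a^-1 b)   [inverse elimination on b] = -x^2*y*z^2 + x^3*z + 2*x*y^2*z + x*z^3 - x^2*y - y^3 - y*z^2 - 3*x*z + 3*y
tr(b a^2 b^-1 a^-1 b^-1 a) = tr(a^-1 b^-1 a b a^2)*tr(b) - tr(a^-1 b^-1 a b a^2 b)   [inverse elimination on b] = x^2*y*z^2 - x^3*z - x*y^2*z - x*z^3 + x^2*y + 3*x*z - y
tr(b^-1 a^-1 b a^2 b^-1 a^-1) = tr(b a^2 b^-1 a^-1 b^-1)*tr(a) - tr(b a^2 b^-1 a^-1 b^-1 a)   [inverse elimination on a] = -x^2*y*z^2 + x^3*z + x*y^2*z + x*z^3 - 4*x*z + y
tr(b a^2 b^-1 a^-1 b^-3 a^-1) = tr(b^-2 a^-1 b a^2 b^-1 a^-1)*tr(b) - tr(b^-2 a^-1 b a^2 b^-1 a^-1 b)   [inverse elimination on b] = -x^2*y^3*z^2 + 2*x^3*y^2*z + x*y^4*z + x*y^2*z^3 - x^4*y - x^2*y^3 - x^3*z - 5*x*y^2*z - x*z^3 + 4*x^2*y + y^3 + 4*x*z - 3*y
tr(b^-1 a^2 b^-1 a^-1) = tr(a^2 b^-1 a^-1)*tr(b) - tr(a^2 b^-1 a^-1 b)   [inverse elimination on b] = x^2*y*z - x^3 - x*z^2 - y*z + 3*x
tr(a^2 b^-1 a^-1 b^-2) = tr(b^-1 a^2 b^-1 a^-1)*tr(b) - tr(b^-1 a^2 b^-1 a^-1 b)   [inverse elimination on b] = x^2*y^2*z - x^3*y - x*y*z^2 - y^2*z + 2*x*y + z
tr(a^2 b^-1 a^-1 b^-3 a^-2 b) = tr(b a^2 b^-1 a^-1 b^-3 a^-1)*tr(a) - tr(b a^2 b^-1 a^-1 b^-3)   [inverse elimination on a] = -x^3*y^3*z^2 + 2*x^4*y^2*z + x^2*y^4*z + x^2*y^2*z^3 - x^5*y - x^3*y^3 - x^4*z - 6*x^2*y^2*z - x^2*z^3 + 5*x^3*y + x*y^3 + x*y*z^2 + 4*x^2*z + y^2*z - 5*x*y - z
tr(a^2 b^-1 a^-1 b^-3 a^-2 b^-1) = tr(a^2 b^-1 a^-1 b^-3 a^-2)*tr(b) - tr(a^2 b^-1 a^-1 b^-3 a^-2 b)   [inverse elimination on b] = x^3*y^3*z^2 - 2*x^4*y^2*z - x^2*y^4*z - x^2*y^2*z^3 + x^5*y + x^3*y^3 + x^4*z + 6*x^2*y^2*z + x^2*z^3 + y^4*z - 5*x^3*y - 2*x*y^3 - x*y*z^2 - 4*x^2*z - 3*y^2*z + 6*x*y + z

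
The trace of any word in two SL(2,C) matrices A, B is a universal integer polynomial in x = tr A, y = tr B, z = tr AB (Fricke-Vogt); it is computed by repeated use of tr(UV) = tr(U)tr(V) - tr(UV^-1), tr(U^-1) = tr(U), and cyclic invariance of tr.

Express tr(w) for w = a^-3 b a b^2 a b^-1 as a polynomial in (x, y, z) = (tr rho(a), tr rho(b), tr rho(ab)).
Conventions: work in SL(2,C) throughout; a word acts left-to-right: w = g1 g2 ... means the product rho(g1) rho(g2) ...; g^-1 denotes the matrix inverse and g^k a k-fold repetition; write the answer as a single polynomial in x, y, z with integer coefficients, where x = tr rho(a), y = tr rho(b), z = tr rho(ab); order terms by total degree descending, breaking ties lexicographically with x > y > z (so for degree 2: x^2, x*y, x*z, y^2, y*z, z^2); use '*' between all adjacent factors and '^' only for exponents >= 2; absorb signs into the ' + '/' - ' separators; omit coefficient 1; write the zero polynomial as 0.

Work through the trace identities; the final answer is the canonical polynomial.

next, trace(b^2 a) = trace(b) trace(a b) - trace(a) = y*z - x
trace(b^2) = trace(b) trace(b) - trace(1) = y^2 - 2
and trace(a b^2 a) = trace(a) trace(b^2 a) - trace(b^2) = x*y*z - x^2 - y^2 + 2
next, trace(a b a b) = trace(b a) trace(b a) - trace(1)   [split at repeated b] = z^2 - 2
trace(a b a) = trace(a) trace(b a) - trace(b) = x*z - y
next, trace(b a b^2 a) = trace(b) trace(a b a b) - trace(a b a) = y*z^2 - x*z - y
next, trace(b a b^2) = trace(b) trace(a b^2) - trace(a b) = y^2*z - x*y - z
next, trace(a b a b^2 a) = trace(a) trace(b a b^2 a) - trace(b a b^2) = x*y*z^2 - x^2*z - y^2*z + z
trace(a b a b a b) = trace(a b a b) trace(a b) - trace(b a)   [split at repeated a] = z^3 - 3*z
trace(a b a b a) = trace(a) trace(b a b a) - trace(b a b) = x*z^2 - y*z - x
trace(a b a b^2 a b) = trace(b) trace(a b a b a b) - trace(a b a b a) = y*z^3 - x*z^2 - 2*y*z + x
trace(b a b^2 a b^-1 a) = trace(a b a b^2 a) trace(b) - trace(a b a b^2 a b) = x*y^2*z^2 - x^2*y*z - y^3*z - y*z^3 + x*z^2 + 3*y*z - x
and trace(b a b^2 a b^-1 a^-1) = trace(b a b^2 a b^-1) trace(a) - trace(b a b^2 a b^-1 a) = -x*y^2*z^2 + 2*x^2*y*z + y^3*z + y*z^3 - x^3 - x*y^2 - x*z^2 - 3*y*z + 3*x
trace(a^-2 b a b^2 a b^-1) = trace(b a b^2 a b^-1 a^-1) trace(a) - trace(b a b^2 a b^-1) = -x^2*y^2*z^2 + 2*x^3*y*z + x*y^3*z + x*y*z^3 - x^4 - x^2*y^2 - x^2*z^2 - 4*x*y*z + 4*x^2 + y^2 - 2
and trace(a^-3 b a b^2 a b^-1) = trace(a^-2 b a b^2 a b^-1) trace(a) - trace(a^-2 b a b^2 a b^-1 a) = -x^3*y^2*z^2 + 2*x^4*y*z + x^2*y^3*z + x^2*y*z^3 - x^5 - x^3*y^2 - x^3*z^2 + x*y^2*z^2 - 6*x^2*y*z - y^3*z - y*z^3 + 5*x^3 + 2*x*y^2 + x*z^2 + 3*y*z - 5*x

-x^3*y^2*z^2 + 2*x^4*y*z + x^2*y^3*z + x^2*y*z^3 - x^5 - x^3*y^2 - x^3*z^2 + x*y^2*z^2 - 6*x^2*y*z - y^3*z - y*z^3 + 5*x^3 + 2*x*y^2 + x*z^2 + 3*y*z - 5*x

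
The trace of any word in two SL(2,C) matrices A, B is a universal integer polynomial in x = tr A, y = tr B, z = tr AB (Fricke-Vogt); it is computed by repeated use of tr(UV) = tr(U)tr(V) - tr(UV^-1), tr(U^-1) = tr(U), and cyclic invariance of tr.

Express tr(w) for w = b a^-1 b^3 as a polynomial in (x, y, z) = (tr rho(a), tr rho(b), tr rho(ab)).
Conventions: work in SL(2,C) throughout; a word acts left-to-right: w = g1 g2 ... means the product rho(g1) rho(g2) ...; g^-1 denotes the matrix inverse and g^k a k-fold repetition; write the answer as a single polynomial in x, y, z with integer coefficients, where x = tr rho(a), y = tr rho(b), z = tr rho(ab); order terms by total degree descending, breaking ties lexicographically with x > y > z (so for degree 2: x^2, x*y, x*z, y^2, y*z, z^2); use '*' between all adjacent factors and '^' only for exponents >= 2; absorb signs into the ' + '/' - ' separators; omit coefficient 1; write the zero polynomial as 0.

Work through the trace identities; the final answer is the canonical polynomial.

trace(b^2) = trace(b) * trace(b) - trace(1)   [square of b] = y^2 - 2
next, trace(b^3) = trace(b) * trace(b^2) - trace(b)   [square of b] = y^3 - 3*y
next, trace(b^4) = trace(b) * trace(b^3) - trace(b^2)   [square of b] = y^4 - 4*y^2 + 2
trace(a b^2) = trace(b) * trace(a b) - trace(a)   [square of b] = y*z - x
trace(b^2 a b) = trace(b) * trace(a b^2) - trace(a b)   [square of b] = y^2*z - x*y - z
and trace(b^4 a) = trace(b) * trace(b^2 a b) - trace(b^2 a)   [square of b] = y^3*z - x*y^2 - 2*y*z + x
next, trace(b a^-1 b^3) = trace(b^4) * trace(a) - trace(b^4 a)   [inverse elimination on a] = x*y^4 - y^3*z - 3*x*y^2 + 2*y*z + x

x*y^4 - y^3*z - 3*x*y^2 + 2*y*z + x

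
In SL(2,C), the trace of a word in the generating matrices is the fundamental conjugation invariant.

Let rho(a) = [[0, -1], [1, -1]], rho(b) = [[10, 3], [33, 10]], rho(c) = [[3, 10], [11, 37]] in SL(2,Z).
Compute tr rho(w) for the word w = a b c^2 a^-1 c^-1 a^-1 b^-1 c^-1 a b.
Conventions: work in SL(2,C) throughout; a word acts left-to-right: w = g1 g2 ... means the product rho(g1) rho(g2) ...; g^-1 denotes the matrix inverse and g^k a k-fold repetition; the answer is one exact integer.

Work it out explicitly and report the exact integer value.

rho(a) = [[0, -1], [1, -1]]
... * rho(b) = [[10, 3], [33, 10]]  ->  [[-33, -10], [-23, -7]]
... * rho(c) = [[3, 10], [11, 37]]  ->  [[-209, -700], [-146, -489]]
... * rho(c) = [[3, 10], [11, 37]]  ->  [[-8327, -27990], [-5817, -19553]]
... * rho(a^-1) = [[-1, 1], [-1, 0]]  ->  [[36317, -8327], [25370, -5817]]
... * rho(c^-1) = [[37, -10], [-11, 3]]  ->  [[1435326, -388151], [1002677, -271151]]
... * rho(a^-1) = [[-1, 1], [-1, 0]]  ->  [[-1047175, 1435326], [-731526, 1002677]]
... * rho(b^-1) = [[10, -3], [-33, 10]]  ->  [[-57837508, 17494785], [-40403601, 12221348]]
... * rho(c^-1) = [[37, -10], [-11, 3]]  ->  [[-2332430431, 630859435], [-1629368065, 440700054]]
... * rho(a) = [[0, -1], [1, -1]]  ->  [[630859435, 1701570996], [440700054, 1188668011]]
... * rho(b) = [[10, 3], [33, 10]]  ->  [[62460437218, 18908288265], [43633044903, 13208780272]]
tr = 62460437218 + 13208780272 = 75669217490

75669217490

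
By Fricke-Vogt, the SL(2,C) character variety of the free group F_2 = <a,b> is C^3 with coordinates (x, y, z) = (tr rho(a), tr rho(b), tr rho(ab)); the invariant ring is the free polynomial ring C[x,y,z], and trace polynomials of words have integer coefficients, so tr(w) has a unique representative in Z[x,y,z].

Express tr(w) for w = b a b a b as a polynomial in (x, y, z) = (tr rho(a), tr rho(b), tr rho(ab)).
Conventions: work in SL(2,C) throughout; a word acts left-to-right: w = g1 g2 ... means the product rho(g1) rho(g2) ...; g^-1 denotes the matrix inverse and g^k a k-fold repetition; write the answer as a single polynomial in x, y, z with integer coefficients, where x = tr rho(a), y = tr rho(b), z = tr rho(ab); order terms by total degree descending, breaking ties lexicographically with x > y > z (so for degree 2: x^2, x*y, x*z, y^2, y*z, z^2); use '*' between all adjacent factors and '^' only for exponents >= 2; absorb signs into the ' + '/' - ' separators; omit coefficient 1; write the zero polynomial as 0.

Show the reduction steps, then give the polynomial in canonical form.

tr(a b a b) = tr(a b) * tr(a b) - tr(1)   [split at repeated a] = z^2 - 2
tr(a b a) = tr(a) * tr(b a) - tr(b) = x*z - y
tr(b a b a b) = tr(b) * tr(a b a b) - tr(a b a) = y*z^2 - x*z - y

y*z^2 - x*z - y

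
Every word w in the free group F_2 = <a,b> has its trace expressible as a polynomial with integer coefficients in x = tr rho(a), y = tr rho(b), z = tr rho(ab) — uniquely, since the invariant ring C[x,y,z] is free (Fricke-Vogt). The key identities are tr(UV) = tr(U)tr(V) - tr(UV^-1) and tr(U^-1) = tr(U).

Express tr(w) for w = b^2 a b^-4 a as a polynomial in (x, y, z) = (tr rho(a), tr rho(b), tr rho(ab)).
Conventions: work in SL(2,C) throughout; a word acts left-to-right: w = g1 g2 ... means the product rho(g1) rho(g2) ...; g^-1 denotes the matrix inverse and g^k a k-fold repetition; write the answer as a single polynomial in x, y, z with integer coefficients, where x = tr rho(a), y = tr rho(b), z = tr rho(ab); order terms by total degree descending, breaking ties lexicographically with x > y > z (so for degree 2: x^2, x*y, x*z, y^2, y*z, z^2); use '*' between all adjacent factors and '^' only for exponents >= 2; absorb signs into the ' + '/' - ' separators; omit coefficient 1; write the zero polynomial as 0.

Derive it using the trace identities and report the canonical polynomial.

x*y^5*z - x^2*y^4 - y^6 - y^4*z^2 - 2*x*y^3*z + 3*x^2*y^2 + 6*y^4 + 2*y^2*z^2 - x*y*z - x^2 - 9*y^2 + 2

trace(a^2 b) = trace(a) * trace(b a) - trace(b)  (reduce the a square) = x*z - y
trace(a^2) = trace(a) * trace(a) - trace(1)  (reduce the a square) = x^2 - 2
trace(a b^2 a) = trace(b) * trace(a^2 b) - trace(a^2)  (reduce the b square) = x*y*z - x^2 - y^2 + 2
trace(a b a b) = trace(b a) * trace(b a) - trace(1)  (split on b) = z^2 - 2
trace(a b^2 a b) = trace(b) * trace(a b a b) - trace(a b a)  (reduce the b square) = y*z^2 - x*z - y
trace(b^-1 a b^2 a) = trace(a b^2 a) * trace(b) - trace(a b^2 a b)  (eliminate b^-1) = x*y^2*z - x^2*y - y^3 - y*z^2 + x*z + 3*y
trace(b^-1 a b^2 a b^-1) = trace(b^-1 a b^2 a) * trace(b) - trace(b^-1 a b^2 a b)  (eliminate b^-1) = x*y^3*z - x^2*y^2 - y^4 - y^2*z^2 + x^2 + 4*y^2 - 2
trace(b^-2 a b^2 a b^-1) = trace(b^-1 a b^2 a b^-1) * trace(b) - trace(b^-1 a b^2 a)  (eliminate b^-1) = x*y^4*z - x^2*y^3 - y^5 - y^3*z^2 - x*y^2*z + 2*x^2*y + 5*y^3 + y*z^2 - x*z - 5*y
trace(b^2 a b^-4 a) = trace(b^-2 a b^2 a b^-1) * trace(b) - trace(b^-2 a b^2 a)  (eliminate b^-1) = x*y^5*z - x^2*y^4 - y^6 - y^4*z^2 - 2*x*y^3*z + 3*x^2*y^2 + 6*y^4 + 2*y^2*z^2 - x*y*z - x^2 - 9*y^2 + 2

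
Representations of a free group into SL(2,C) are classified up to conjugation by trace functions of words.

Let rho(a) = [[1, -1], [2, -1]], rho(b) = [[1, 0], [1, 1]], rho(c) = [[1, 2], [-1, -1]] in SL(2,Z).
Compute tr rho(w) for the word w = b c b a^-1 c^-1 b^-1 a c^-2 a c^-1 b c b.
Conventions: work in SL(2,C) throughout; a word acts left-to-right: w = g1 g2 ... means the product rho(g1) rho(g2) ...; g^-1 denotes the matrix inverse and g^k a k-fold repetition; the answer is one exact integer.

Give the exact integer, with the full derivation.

147

rho(b) = [[1, 0], [1, 1]]
... * rho(c) = [[1, 2], [-1, -1]]  ->  [[1, 2], [0, 1]]
... * rho(b) = [[1, 0], [1, 1]]  ->  [[3, 2], [1, 1]]
... * rho(a^-1) = [[-1, 1], [-2, 1]]  ->  [[-7, 5], [-3, 2]]
... * rho(c^-1) = [[-1, -2], [1, 1]]  ->  [[12, 19], [5, 8]]
... * rho(b^-1) = [[1, 0], [-1, 1]]  ->  [[-7, 19], [-3, 8]]
... * rho(a) = [[1, -1], [2, -1]]  ->  [[31, -12], [13, -5]]
... * rho(c^-1) = [[-1, -2], [1, 1]]  ->  [[-43, -74], [-18, -31]]
... * rho(c^-1) = [[-1, -2], [1, 1]]  ->  [[-31, 12], [-13, 5]]
... * rho(a) = [[1, -1], [2, -1]]  ->  [[-7, 19], [-3, 8]]
... * rho(c^-1) = [[-1, -2], [1, 1]]  ->  [[26, 33], [11, 14]]
... * rho(b) = [[1, 0], [1, 1]]  ->  [[59, 33], [25, 14]]
... * rho(c) = [[1, 2], [-1, -1]]  ->  [[26, 85], [11, 36]]
... * rho(b) = [[1, 0], [1, 1]]  ->  [[111, 85], [47, 36]]
tr = 111 + 36 = 147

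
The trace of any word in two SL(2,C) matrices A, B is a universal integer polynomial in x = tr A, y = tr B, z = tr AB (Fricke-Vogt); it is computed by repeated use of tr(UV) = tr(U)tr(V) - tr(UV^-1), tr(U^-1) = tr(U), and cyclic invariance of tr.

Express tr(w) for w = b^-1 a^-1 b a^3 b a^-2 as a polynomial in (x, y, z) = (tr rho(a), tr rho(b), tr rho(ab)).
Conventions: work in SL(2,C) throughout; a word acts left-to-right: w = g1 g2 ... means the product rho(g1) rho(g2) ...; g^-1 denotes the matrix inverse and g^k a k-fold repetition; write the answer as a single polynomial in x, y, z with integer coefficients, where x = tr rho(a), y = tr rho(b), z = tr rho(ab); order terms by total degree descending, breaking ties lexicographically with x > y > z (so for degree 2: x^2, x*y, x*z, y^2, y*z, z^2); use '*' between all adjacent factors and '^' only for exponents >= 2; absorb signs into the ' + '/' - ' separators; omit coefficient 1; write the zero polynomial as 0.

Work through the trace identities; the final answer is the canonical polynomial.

trace(a b a) = trace(a) trace(b a) - trace(b)   [square of a] = x*z - y
next, trace(a^3 b) = trace(a) trace(a b a) - trace(a b)   [square of a] = x^2*z - x*y - z
and trace(a^2) = trace(a) trace(a) - trace(1)   [square of a] = x^2 - 2
trace(a^3) = trace(a) trace(a^2) - trace(a)   [square of a] = x^3 - 3*x
next, trace(b a^3 b) = trace(b) trace(a^3 b) - trace(a^3)   [square of b] = x^2*y*z - x^3 - x*y^2 - y*z + 3*x
and trace(b a b a) = trace(a b) trace(a b) - trace(1)   [split at a repeated a] = z^2 - 2
trace(b a b) = trace(b) trace(a b) - trace(a)   [square of b] = y*z - x
and trace(b a b a^2) = trace(a) trace(b a b a) - trace(b a b)   [square of a] = x*z^2 - y*z - x
trace(b a^3 b a) = trace(a) trace(b a b a^2) - trace(b a b a)   [square of a] = x^2*z^2 - x*y*z - x^2 - z^2 + 2
trace(b a^3 b a^-1) = trace(b a^3 b) trace(a) - trace(b a^3 b a)   [inverse elimination on a] = x^3*y*z - x^4 - x^2*y^2 - x^2*z^2 + 4*x^2 + z^2 - 2
trace(a^-1 b a^3 b a^-1) = trace(b a^3 b a^-1) trace(a) - trace(b a^3 b)   [inverse elimination on a] = x^4*y*z - x^5 - x^3*y^2 - x^3*z^2 - x^2*y*z + 5*x^3 + x*y^2 + x*z^2 + y*z - 5*x
trace(b^3 a) = trace(b) trace(b a b) - trace(b a)   [square of b] = y^2*z - x*y - z
trace(b^2) = trace(b) trace(b) - trace(1)   [square of b] = y^2 - 2
and trace(b^3) = trace(b) trace(b^2) - trace(b)   [square of b] = y^3 - 3*y
next, trace(b^3 a^2) = trace(a) trace(b^3 a) - trace(b^3)   [square of a] = x*y^2*z - x^2*y - y^3 - x*z + 3*y
next, trace(b^2 a^3 b) = trace(a) trace(b^3 a^2) - trace(b^3 a)   [square of a] = x^2*y^2*z - x^3*y - x*y^3 - x^2*z - y^2*z + 4*x*y + z
and trace(b a b^2 a) = trace(b) trace(a b a b) - trace(a b a)   [square of b] = y*z^2 - x*z - y
trace(a b a b^2 a) = trace(a) trace(b a b^2 a) - trace(b a b^2)   [square of a] = x*y*z^2 - x^2*z - y^2*z + z
and trace(b^2 a^3 b a) = trace(a) trace(a b a b^2 a) - trace(a b a b^2)   [square of a] = x^2*y*z^2 - x^3*z - x*y^2*z - y*z^2 + 2*x*z + y
trace(b a^3 b a^-1 b) = trace(b^2 a^3 b) trace(a) - trace(b^2 a^3 b a)   [inverse elimination on a] = x^3*y^2*z - x^4*y - x^2*y^3 - x^2*y*z^2 + 4*x^2*y + y*z^2 - x*z - y
next, trace(a b a^3) = trace(a) trace(a b a^2) - trace(a b a)   [square of a] = x^3*z - x^2*y - 2*x*z + y
and trace(b a b a^3 b) = trace(b) trace(a b a^3 b) - trace(a b a^3)   [square of b] = x^2*y*z^2 - x^3*z - x*y^2*z - y*z^2 + 2*x*z + y
trace(b a b a b a) = trace(b a b a) trace(b a) - trace(a b)   [split at a repeated b] = z^3 - 3*z
trace(a b a b a b a) = trace(a) trace(b a b a b a) - trace(b a b a b)   [square of a] = x*z^3 - y*z^2 - 2*x*z + y
trace(b a b a^3 b a) = trace(a) trace(a b a b a b a) - trace(a b a b a b)   [square of a] = x^2*z^3 - x*y*z^2 - 2*x^2*z - z^3 + x*y + 3*z
next, trace(b a^3 b a^-1 b a) = trace(b a b a^3 b) trace(a) - trace(b a b a^3 b a)   [inverse elimination on a] = x^3*y*z^2 - x^4*z - x^2*y^2*z - x^2*z^3 + 4*x^2*z + z^3 - 3*z
trace(a^-1 b a^3 b a^-1 b) = trace(b a^3 b a^-1 b) trace(a) - trace(b a^3 b a^-1 b a)   [inverse elimination on a] = x^4*y^2*z - x^5*y - x^3*y^3 - 2*x^3*y*z^2 + x^4*z + x^2*y^2*z + x^2*z^3 + 4*x^3*y + x*y*z^2 - 5*x^2*z - z^3 - x*y + 3*z
and trace(a^-1 b^-1 a^-1 b a^3 b) = trace(a^-1 b a^3 b a^-1) trace(b) - trace(a^-1 b a^3 b a^-1 b)   [inverse elimination on b] = x^3*y*z^2 - x^4*z - 2*x^2*y^2*z - x^2*z^3 + x^3*y + x*y^3 + 5*x^2*z + y^2*z + z^3 - 4*x*y - 3*z
trace(b^-1 a^-1 b a^3 b a^-2) = trace(a^-1 b^-1 a^-1 b a^3 b) trace(a) - trace(a^-1 b^-1 a^-1 b a^3 b a)   [inverse elimination on a] = x^4*y*z^2 - x^5*z - 2*x^3*y^2*z - x^3*z^3 + x^4*y + x^2*y^3 + 5*x^3*z + x*y^2*z + x*z^3 - 4*x^2*y - 4*x*z + y

x^4*y*z^2 - x^5*z - 2*x^3*y^2*z - x^3*z^3 + x^4*y + x^2*y^3 + 5*x^3*z + x*y^2*z + x*z^3 - 4*x^2*y - 4*x*z + y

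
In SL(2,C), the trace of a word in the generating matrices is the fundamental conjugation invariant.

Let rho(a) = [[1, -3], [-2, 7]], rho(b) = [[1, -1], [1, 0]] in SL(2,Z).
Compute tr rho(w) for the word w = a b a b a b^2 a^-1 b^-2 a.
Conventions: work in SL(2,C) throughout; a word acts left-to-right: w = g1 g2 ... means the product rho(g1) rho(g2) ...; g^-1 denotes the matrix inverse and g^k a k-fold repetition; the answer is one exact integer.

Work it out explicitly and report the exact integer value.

-496

rho(a) = [[1, -3], [-2, 7]]
... * rho(b) = [[1, -1], [1, 0]]  ->  [[-2, -1], [5, 2]]
... * rho(a) = [[1, -3], [-2, 7]]  ->  [[0, -1], [1, -1]]
... * rho(b) = [[1, -1], [1, 0]]  ->  [[-1, 0], [0, -1]]
... * rho(a) = [[1, -3], [-2, 7]]  ->  [[-1, 3], [2, -7]]
... * rho(b) = [[1, -1], [1, 0]]  ->  [[2, 1], [-5, -2]]
... * rho(b) = [[1, -1], [1, 0]]  ->  [[3, -2], [-7, 5]]
... * rho(a^-1) = [[7, 3], [2, 1]]  ->  [[17, 7], [-39, -16]]
... * rho(b^-1) = [[0, 1], [-1, 1]]  ->  [[-7, 24], [16, -55]]
... * rho(b^-1) = [[0, 1], [-1, 1]]  ->  [[-24, 17], [55, -39]]
... * rho(a) = [[1, -3], [-2, 7]]  ->  [[-58, 191], [133, -438]]
tr = -58 + -438 = -496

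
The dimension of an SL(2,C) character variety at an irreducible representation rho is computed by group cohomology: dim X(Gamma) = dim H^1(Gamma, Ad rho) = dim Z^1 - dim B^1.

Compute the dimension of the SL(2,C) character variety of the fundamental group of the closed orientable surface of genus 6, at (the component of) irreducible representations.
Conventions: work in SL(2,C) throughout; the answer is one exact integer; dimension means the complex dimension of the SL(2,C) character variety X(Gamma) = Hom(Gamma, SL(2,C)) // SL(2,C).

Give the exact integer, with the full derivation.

The genus-6 surface group: 2g = 12 generators, one relator prod [a_i, b_i].
Unconstrained cocycle data is one sl_2 vector per generator (36 dimensions), cut by the relator condition d_2(z) = 0.
At an irreducible rho, H^2 = coker(d_2) vanishes (Poincare duality: H^2 is dual to H^0 = invariants = 0), so d_2 is surjective onto sl_2 and dim Z^1 = 36 - 3 = 33.
As always at irreducible rho, dim B^1 = 3.
dim H^1 = 33 - 3 = 30 = dim X.

30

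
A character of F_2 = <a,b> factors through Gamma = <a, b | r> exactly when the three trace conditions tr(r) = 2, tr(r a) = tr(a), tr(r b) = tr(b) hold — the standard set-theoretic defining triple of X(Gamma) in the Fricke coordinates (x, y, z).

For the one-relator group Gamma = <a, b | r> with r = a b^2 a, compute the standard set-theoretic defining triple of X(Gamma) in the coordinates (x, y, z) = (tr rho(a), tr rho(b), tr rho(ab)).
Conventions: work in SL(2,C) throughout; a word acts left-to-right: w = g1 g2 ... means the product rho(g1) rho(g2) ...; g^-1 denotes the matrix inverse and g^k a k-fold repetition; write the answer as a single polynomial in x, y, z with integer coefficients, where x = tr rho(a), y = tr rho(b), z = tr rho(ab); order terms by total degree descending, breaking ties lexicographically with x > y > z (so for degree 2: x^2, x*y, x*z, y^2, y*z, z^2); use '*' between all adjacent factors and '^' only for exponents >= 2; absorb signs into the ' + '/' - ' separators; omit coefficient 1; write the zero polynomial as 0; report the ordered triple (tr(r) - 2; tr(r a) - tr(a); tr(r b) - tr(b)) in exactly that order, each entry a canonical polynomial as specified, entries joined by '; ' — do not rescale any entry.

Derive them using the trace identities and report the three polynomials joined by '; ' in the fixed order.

and tr(a^2 b) = tr(a) tr(b a) - tr(b)  (reduce the a square) = x*z - y
next, tr(a^2) = tr(a) tr(a) - tr(1)  (reduce the a square) = x^2 - 2
tr(a b^2 a) = tr(b) tr(a^2 b) - tr(a^2)  (reduce the b square) = x*y*z - x^2 - y^2 + 2
and tr(b^2 a) = tr(b) tr(a b) - tr(a)   [square of b] = y*z - x
next, tr(a b^2 a^2) = tr(a) tr(b^2 a^2) - tr(b^2 a)   [square of a] = x^2*y*z - x^3 - x*y^2 - y*z + 3*x
tr(a b a b) = tr(a b) tr(a b) - tr(1) = z^2 - 2
next, tr(a b^2 a b) = tr(b) tr(a b a b) - tr(a b a) = y*z^2 - x*z - y
assemble the triple (tr(r) - 2; tr(r a) - x; tr(r b) - y)

x*y*z - x^2 - y^2; x^2*y*z - x^3 - x*y^2 - y*z + 2*x; y*z^2 - x*z - 2*y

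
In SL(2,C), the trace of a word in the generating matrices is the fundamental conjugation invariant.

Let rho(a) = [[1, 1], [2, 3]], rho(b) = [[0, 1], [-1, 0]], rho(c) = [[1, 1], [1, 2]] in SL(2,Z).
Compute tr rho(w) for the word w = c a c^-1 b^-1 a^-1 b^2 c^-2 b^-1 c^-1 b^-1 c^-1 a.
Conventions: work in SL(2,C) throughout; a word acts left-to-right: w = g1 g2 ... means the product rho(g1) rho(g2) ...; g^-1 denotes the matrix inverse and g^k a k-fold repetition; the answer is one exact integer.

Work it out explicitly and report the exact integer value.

rho(c) = [[1, 1], [1, 2]]
... * rho(a) = [[1, 1], [2, 3]]  ->  [[3, 4], [5, 7]]
... * rho(c^-1) = [[2, -1], [-1, 1]]  ->  [[2, 1], [3, 2]]
... * rho(b^-1) = [[0, -1], [1, 0]]  ->  [[1, -2], [2, -3]]
... * rho(a^-1) = [[3, -1], [-2, 1]]  ->  [[7, -3], [12, -5]]
... * rho(b) = [[0, 1], [-1, 0]]  ->  [[3, 7], [5, 12]]
... * rho(b) = [[0, 1], [-1, 0]]  ->  [[-7, 3], [-12, 5]]
... * rho(c^-1) = [[2, -1], [-1, 1]]  ->  [[-17, 10], [-29, 17]]
... * rho(c^-1) = [[2, -1], [-1, 1]]  ->  [[-44, 27], [-75, 46]]
... * rho(b^-1) = [[0, -1], [1, 0]]  ->  [[27, 44], [46, 75]]
... * rho(c^-1) = [[2, -1], [-1, 1]]  ->  [[10, 17], [17, 29]]
... * rho(b^-1) = [[0, -1], [1, 0]]  ->  [[17, -10], [29, -17]]
... * rho(c^-1) = [[2, -1], [-1, 1]]  ->  [[44, -27], [75, -46]]
... * rho(a) = [[1, 1], [2, 3]]  ->  [[-10, -37], [-17, -63]]
tr = -10 + -63 = -73

-73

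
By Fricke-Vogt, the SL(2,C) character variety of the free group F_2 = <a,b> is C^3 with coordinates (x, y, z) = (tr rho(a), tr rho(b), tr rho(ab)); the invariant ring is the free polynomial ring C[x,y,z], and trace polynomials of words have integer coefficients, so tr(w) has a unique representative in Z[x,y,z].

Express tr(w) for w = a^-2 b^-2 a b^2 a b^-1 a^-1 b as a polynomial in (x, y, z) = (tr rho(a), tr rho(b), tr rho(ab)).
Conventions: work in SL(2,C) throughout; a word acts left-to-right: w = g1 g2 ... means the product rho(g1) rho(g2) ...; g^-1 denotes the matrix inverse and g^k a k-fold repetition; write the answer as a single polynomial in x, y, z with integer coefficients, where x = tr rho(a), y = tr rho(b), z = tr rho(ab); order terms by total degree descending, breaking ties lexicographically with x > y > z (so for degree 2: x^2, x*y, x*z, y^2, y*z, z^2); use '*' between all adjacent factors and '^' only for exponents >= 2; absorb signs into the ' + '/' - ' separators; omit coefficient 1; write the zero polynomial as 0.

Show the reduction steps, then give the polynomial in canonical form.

x^3*y^4*z^2 - 2*x^4*y^3*z - 2*x^2*y^5*z - 2*x^2*y^3*z^3 + x^5*y^2 + 2*x^3*y^4 + 3*x^3*y^2*z^2 + x*y^6 + 2*x*y^4*z^2 + x*y^2*z^4 - x^4*y*z + 5*x^2*y^3*z - x^2*y*z^3 - 6*x^3*y^2 - 6*x*y^4 - 7*x*y^2*z^2 + 5*x^2*y*z + y^3*z + y*z^3 + 8*x*y^2 - 4*y*z + x

trace(a b^2) = trace(b) trace(a b) - trace(a)  (reduce the b square) = y*z - x
apply: trace(b^3 a) = trace(b) trace(b a b) - trace(b a)  (reduce the b square) = y^2*z - x*y - z
trace(b^2) = trace(b) trace(b) - trace(1)  (reduce the b square) = y^2 - 2
use: trace(b^3) = trace(b) trace(b^2) - trace(b)  (reduce the b square) = y^3 - 3*y
apply: trace(a b^3 a) = trace(a) trace(b^3 a) - trace(b^3)  (reduce the a square) = x*y^2*z - x^2*y - y^3 - x*z + 3*y
apply: trace(a b a b) = trace(b a) trace(b a) - trace(1)  (split on b) = z^2 - 2
apply: trace(a b a) = trace(a) trace(b a) - trace(b)  (reduce the a square) = x*z - y
apply: trace(a b a b^2) = trace(b) trace(a b a b) - trace(a b a)  (reduce the b square) = y*z^2 - x*z - y
trace(a b^3 a b) = trace(b) trace(a b a b^2) - trace(a b a b)  (reduce the b square) = y^2*z^2 - x*y*z - y^2 - z^2 + 2
trace(b^-1 a b^3 a) = trace(a b^3 a) trace(b) - trace(a b^3 a b)  (eliminate b^-1) = x*y^3*z - x^2*y^2 - y^4 - y^2*z^2 + 4*y^2 + z^2 - 2
trace(b a^-1 b^-1 a b^2) = trace(b^-1 a b^3) trace(a) - trace(b^-1 a b^3 a)  (eliminate a^-1) = -x*y^3*z + x^2*y^2 + y^4 + y^2*z^2 + x*y*z - x^2 - 4*y^2 - z^2 + 2
apply: trace(a b^2 a^2 b) = trace(a) trace(b a b^2 a) - trace(b a b^2)  (reduce the a square) = x*y*z^2 - x^2*z - y^2*z + z
trace(a^3 b) = trace(a) trace(b a^2) - trace(b a)  (reduce the a square) = x^2*z - x*y - z
use: trace(a^2) = trace(a) trace(a) - trace(1)  (reduce the a square) = x^2 - 2
apply: trace(a^3) = trace(a) trace(a^2) - trace(a)  (reduce the a square) = x^3 - 3*x
trace(a b^2 a^2) = trace(b) trace(a^3 b) - trace(a^3)  (reduce the b square) = x^2*y*z - x^3 - x*y^2 - y*z + 3*x
use: trace(b a^2 b^2 a b) = trace(b) trace(a b^2 a^2 b) - trace(a b^2 a^2)  (reduce the b square) = x*y^2*z^2 - 2*x^2*y*z - y^3*z + x^3 + x*y^2 + 2*y*z - 3*x
trace(b a b a b a) = trace(b a) trace(b a b a) - trace(b^-1 a^-1)  (split on b) = z^3 - 3*z
apply: trace(a b a b a^2 b) = trace(a) trace(b a b a b a) - trace(b a b a b)  (reduce the a square) = x*z^3 - y*z^2 - 2*x*z + y
trace(a b a b a) = trace(a) trace(b a b a) - trace(b a b)  (reduce the a square) = x*z^2 - y*z - x
use: trace(a b a b a^2) = trace(a) trace(a b a b a) - trace(a b a b)  (reduce the a square) = x^2*z^2 - x*y*z - x^2 - z^2 + 2
trace(b a^2 b^2 a b a) = trace(b) trace(a b a b a^2 b) - trace(a b a b a^2)  (reduce the b square) = x*y*z^3 - x^2*z^2 - y^2*z^2 - x*y*z + x^2 + y^2 + z^2 - 2
trace(a b^2 a b a^-1 b a) = trace(b a^2 b^2 a b) trace(a) - trace(b a^2 b^2 a b a)  (eliminate a^-1) = x^2*y^2*z^2 - 2*x^3*y*z - x*y^3*z - x*y*z^3 + x^4 + x^2*y^2 + x^2*z^2 + y^2*z^2 + 3*x*y*z - 4*x^2 - y^2 - z^2 + 2
trace(a b^2 a b a b) = trace(b) trace(a b a b a b) - trace(a b a b a)  (reduce the b square) = y*z^3 - x*z^2 - 2*y*z + x
trace(a b^2 a b a) = trace(a) trace(b^2 a b a) - trace(b^2 a b)  (reduce the a square) = x*y*z^2 - x^2*z - y^2*z + z
trace(b a b a b^2 a b) = trace(b) trace(a b^2 a b a b) - trace(a b^2 a b a)  (reduce the b square) = y^2*z^3 - 2*x*y*z^2 + x^2*z - y^2*z + x*y - z
use: trace(a b a b a b a b) = trace(a b) trace(a b a b a b) - trace(a^-1 b^-1 a^-1 b^-1)  (split on a) = z^4 - 4*z^2 + 2
trace(b a b a b^2 a b a) = trace(b) trace(a b a b a b a b) - trace(a b a b a b a)  (reduce the b square) = y*z^4 - x*z^3 - 3*y*z^2 + 2*x*z + y
use: trace(a b^2 a b a^-1 b a b) = trace(b a b a b^2 a b) trace(a) - trace(b a b a b^2 a b a)  (eliminate a^-1) = x*y^2*z^3 - 2*x^2*y*z^2 - y*z^4 + x^3*z - x*y^2*z + x*z^3 + x^2*y + 3*y*z^2 - 3*x*z - y
use: trace(b^-1 a b^2 a b a^-1 b a) = trace(a b^2 a b a^-1 b a) trace(b) - trace(a b^2 a b a^-1 b a b)  (eliminate b^-1) = x^2*y^3*z^2 - 2*x^3*y^2*z - x*y^4*z - 2*x*y^2*z^3 + x^4*y + x^2*y^3 + 3*x^2*y*z^2 + y^3*z^2 + y*z^4 - x^3*z + 4*x*y^2*z - x*z^3 - 5*x^2*y - y^3 - 4*y*z^2 + 3*x*z + 3*y
trace(a^-1 b a^-1 b^-1 a b^2 a b) = trace(b^-1 a b^2 a b a^-1 b) trace(a) - trace(b^-1 a b^2 a b a^-1 b a)  (eliminate a^-1) = -x^2*y^3*z^2 + 2*x^3*y^2*z + x*y^4*z + 2*x*y^2*z^3 - x^4*y - x^2*y^3 - 3*x^2*y*z^2 - y^3*z^2 - y*z^4 + x^3*z - 3*x*y^2*z + x*z^3 + 4*x^2*y + y^3 + 4*y*z^2 - 4*x*z - 3*y
trace(a^-1 b^-1 a b^2 a b^-1 a^-1 b) = trace(a^-1 b a^-1 b^-1 a b^2 a) trace(b) - trace(a^-1 b a^-1 b^-1 a b^2 a b)  (eliminate b^-1) = x^2*y^3*z^2 - 2*x^3*y^2*z - 2*x*y^4*z - 2*x*y^2*z^3 + x^4*y + 2*x^2*y^3 + 3*x^2*y*z^2 + y^5 + 2*y^3*z^2 + y*z^4 - x^3*z + 4*x*y^2*z - x*z^3 - 5*x^2*y - 5*y^3 - 5*y*z^2 + 4*x*z + 5*y
apply: trace(a b^2 a b^-1 a^-1 b a^-2 b^-1) = trace(a^-1 b^-1 a b^2 a b^-1 a^-1 b) trace(a) - trace(a^-1 b^-1 a b^2 a b^-1 a^-1 b a)  (eliminate a^-1) = x^3*y^3*z^2 - 2*x^4*y^2*z - 2*x^2*y^4*z - 2*x^2*y^2*z^3 + x^5*y + 2*x^3*y^3 + 3*x^3*y*z^2 + x*y^5 + 2*x*y^3*z^2 + x*y*z^4 - x^4*z + 4*x^2*y^2*z - x^2*z^3 - 5*x^3*y - 5*x*y^3 - 5*x*y*z^2 + 4*x^2*z + 5*x*y - z
apply: trace(b a^-1 b^2) = trace(b^3) trace(a) - trace(b^3 a)  (eliminate a^-1) = x*y^3 - y^2*z - 2*x*y + z
trace(b^2 a b^2) = trace(b) trace(a b^3) - trace(a b^2)  (reduce the b square) = y^3*z - x*y^2 - 2*y*z + x
use: trace(a b^2 a) = trace(b) trace(a^2 b) - trace(a^2)  (reduce the b square) = x*y*z - x^2 - y^2 + 2
trace(b^2 a b^2 a) = trace(b) trace(a b^2 a b) - trace(a b^2 a)  (reduce the b square) = y^2*z^2 - 2*x*y*z + x^2 - 2
trace(b a^-1 b^2 a b) = trace(b^2 a b^2) trace(a) - trace(b^2 a b^2 a)  (eliminate a^-1) = x*y^3*z - x^2*y^2 - y^2*z^2 + 2
use: trace(b a^-1 b^2 a b a) = trace(b^2 a b a b) trace(a) - trace(b^2 a b a b a)  (eliminate a^-1) = x*y^2*z^2 - x^2*y*z - y*z^3 - x*y^2 + 2*y*z + x
trace(a^-1 b a^-1 b^2 a b) = trace(b a^-1 b^2 a b) trace(a) - trace(b a^-1 b^2 a b a)  (eliminate a^-1) = x^2*y^3*z - x^3*y^2 - 2*x*y^2*z^2 + x^2*y*z + y*z^3 + x*y^2 - 2*y*z + x
use: trace(b^2 a b^-1 a^-1 b a^-1) = trace(a^-1 b a^-1 b^2 a) trace(b) - trace(a^-1 b a^-1 b^2 a b)  (eliminate b^-1) = -x^2*y^3*z + x^3*y^2 + x*y^4 + 2*x*y^2*z^2 - x^2*y*z - y^3*z - y*z^3 - 3*x*y^2 + 3*y*z - x
trace(a^-2 b^-2 a b^2 a b^-1 a^-1 b) = trace(a b^2 a b^-1 a^-1 b a^-2 b^-1) trace(b) - trace(a b^2 a b^-1 a^-1 b a^-2)  (eliminate b^-1) = x^3*y^4*z^2 - 2*x^4*y^3*z - 2*x^2*y^5*z - 2*x^2*y^3*z^3 + x^5*y^2 + 2*x^3*y^4 + 3*x^3*y^2*z^2 + x*y^6 + 2*x*y^4*z^2 + x*y^2*z^4 - x^4*y*z + 5*x^2*y^3*z - x^2*y*z^3 - 6*x^3*y^2 - 6*x*y^4 - 7*x*y^2*z^2 + 5*x^2*y*z + y^3*z + y*z^3 + 8*x*y^2 - 4*y*z + x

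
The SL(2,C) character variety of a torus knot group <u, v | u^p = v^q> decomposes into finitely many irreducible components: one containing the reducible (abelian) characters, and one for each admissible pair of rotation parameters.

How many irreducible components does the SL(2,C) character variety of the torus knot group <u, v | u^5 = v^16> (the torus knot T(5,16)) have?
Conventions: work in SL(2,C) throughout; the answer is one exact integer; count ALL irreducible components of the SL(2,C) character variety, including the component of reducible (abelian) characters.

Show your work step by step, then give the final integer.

Gamma = < u, v | u^5 = v^16 > (torus knot T(5,16)); the central element u^5 = v^16 acts as +I or -I in any irreducible SL(2,C) representation.
On an irreducible component, tr(u) is locked at 2*cos(pi*alpha/5) for some alpha in 1..4, and tr(v) at 2*cos(pi*beta/16) for some beta in 1..15.
The two central values (-1)^alpha I and (-1)^beta I must be the same matrix, so alpha and beta share a parity.
Enumerate parity-matched pairs: 2*8 odd-odd plus 2*7 even-even gives 30.
components with irreducible characters: 30; plus the single component of reducible (abelian) characters: total 31.

31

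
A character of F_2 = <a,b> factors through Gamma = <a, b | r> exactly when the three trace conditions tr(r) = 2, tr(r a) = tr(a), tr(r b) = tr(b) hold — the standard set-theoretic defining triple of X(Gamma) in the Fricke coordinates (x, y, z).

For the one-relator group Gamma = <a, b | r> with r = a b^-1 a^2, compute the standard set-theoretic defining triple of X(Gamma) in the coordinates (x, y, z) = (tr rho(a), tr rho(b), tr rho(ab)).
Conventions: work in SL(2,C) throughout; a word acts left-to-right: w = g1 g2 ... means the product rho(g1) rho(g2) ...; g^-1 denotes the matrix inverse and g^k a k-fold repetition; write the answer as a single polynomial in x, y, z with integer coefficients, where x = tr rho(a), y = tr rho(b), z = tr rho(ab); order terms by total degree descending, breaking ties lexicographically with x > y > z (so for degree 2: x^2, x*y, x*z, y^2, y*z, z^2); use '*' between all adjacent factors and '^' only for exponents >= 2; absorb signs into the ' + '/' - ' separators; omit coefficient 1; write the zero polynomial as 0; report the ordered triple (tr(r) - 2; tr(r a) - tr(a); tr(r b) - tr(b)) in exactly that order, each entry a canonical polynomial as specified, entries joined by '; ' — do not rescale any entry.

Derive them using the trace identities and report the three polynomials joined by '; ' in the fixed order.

x^3*y - x^2*z - 2*x*y + z - 2; x^4*y - x^3*z - 3*x^2*y + 2*x*z - x + y; x^2*y*z - x*y^2 - x*z^2 + x - y

use: trace(a^2) = trace(a) * trace(a) - trace(1) = x^2 - 2
trace(a^3) = trace(a) * trace(a^2) - trace(a) = x^3 - 3*x
apply: trace(a b a) = trace(a) * trace(b a) - trace(b) = x*z - y
trace(a^3 b) = trace(a) * trace(a b a) - trace(a b) = x^2*z - x*y - z
apply: trace(a b^-1 a^2) = trace(a^3) * trace(b) - trace(a^3 b) = x^3*y - x^2*z - 2*x*y + z
apply: trace(a^4) = trace(a) * trace(a^3) - trace(a^2)  (reduce the a square) = x^4 - 4*x^2 + 2
apply: trace(a^4 b) = trace(a) * trace(b a^3) - trace(b a^2)  (reduce the a square) = x^3*z - x^2*y - 2*x*z + y
trace(a b^-1 a^3) = trace(a^4) * trace(b) - trace(a^4 b)  (eliminate b^-1) = x^4*y - x^3*z - 3*x^2*y + 2*x*z + y
apply: trace(b a b a) = trace(b a) * trace(b a) - trace(1) = z^2 - 2
trace(b a b) = trace(b) * trace(a b) - trace(a) = y*z - x
use: trace(a^2 b a b) = trace(a) * trace(b a b a) - trace(b a b) = x*z^2 - y*z - x
trace(a b^-1 a^2 b) = trace(a^2 b a) * trace(b) - trace(a^2 b a b) = x^2*y*z - x*y^2 - x*z^2 + x
assemble the triple (trace(r) - 2; trace(r a) - x; trace(r b) - y)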